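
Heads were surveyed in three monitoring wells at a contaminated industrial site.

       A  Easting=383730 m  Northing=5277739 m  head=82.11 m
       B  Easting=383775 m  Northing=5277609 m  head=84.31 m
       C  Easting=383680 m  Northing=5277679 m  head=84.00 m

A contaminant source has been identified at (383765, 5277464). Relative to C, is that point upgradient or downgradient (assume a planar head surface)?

upgradient

Differences from A: to B (Δx, Δy, Δh) = (45, -130, +2.20); to C = (-50, -60, +1.89).
Determinant of the coordinate differences = 45·(-60) − (-50)·(-130) = -9200.
∂h/∂x = [(+2.20)·(-60) − (+1.89)·(-130)] / -9200 = -0.01236
∂h/∂y = [45·(+1.89) − (-50)·(+2.20)] / -9200 = -0.02120
Head at (383765, 5277464) = 82.11 + (-0.01236)·(35) + (-0.02120)·(-275) = 87.51 m.
That is higher than the 84.00 m at C, so the point is upgradient.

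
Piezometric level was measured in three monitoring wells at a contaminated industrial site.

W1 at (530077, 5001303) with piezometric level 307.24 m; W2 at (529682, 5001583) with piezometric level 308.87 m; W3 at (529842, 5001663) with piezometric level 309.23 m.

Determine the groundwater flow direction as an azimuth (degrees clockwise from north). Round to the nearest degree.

Three-point gradient (reference W1): Δ to W2 = (-395, 280, +1.63), Δ to W3 = (-235, 360, +1.99).
∂h/∂x = -0.0003874, ∂h/∂y = +0.005275 (det = -76400).
Flow direction (−∇h) has components (+0.0003874 E, -0.005275 N).
Azimuth = atan2(E, N) = atan2(+0.0003874, -0.005275) = 175.8° ≈ 176°.

176°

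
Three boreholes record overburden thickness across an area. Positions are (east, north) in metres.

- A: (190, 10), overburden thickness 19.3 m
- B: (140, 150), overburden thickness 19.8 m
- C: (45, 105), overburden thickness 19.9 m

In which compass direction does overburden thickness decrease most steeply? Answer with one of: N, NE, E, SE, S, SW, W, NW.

SE

With d = a·x + b·y + c and A as origin, the differences give:
  (-50)·a + 140·b = +0.5
  (-145)·a + 95·b = +0.6
Eliminate b (×95 and ×140, subtract): 15550·a = -36.50 → a = ∂d/∂x = -0.002347
Back-substitute: b = ∂d/∂y = +0.002733.
Steepest decrease is along −∇f = (+0.002347 E, -0.002733 N) → southeast.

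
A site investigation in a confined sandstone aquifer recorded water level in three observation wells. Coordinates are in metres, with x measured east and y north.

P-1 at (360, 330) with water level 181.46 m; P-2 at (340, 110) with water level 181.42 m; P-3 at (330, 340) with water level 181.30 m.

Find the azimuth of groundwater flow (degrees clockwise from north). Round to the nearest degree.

Three-point gradient (reference P-1): Δ to P-2 = (-20, -220, -0.04), Δ to P-3 = (-30, 10, -0.16).
∂h/∂x = +0.005235, ∂h/∂y = -0.0002941 (det = -6800).
Flow direction (−∇h) has components (-0.005235 E, +0.0002941 N).
Azimuth = atan2(E, N) = atan2(-0.005235, +0.0002941) = 273.2° ≈ 273°.

273°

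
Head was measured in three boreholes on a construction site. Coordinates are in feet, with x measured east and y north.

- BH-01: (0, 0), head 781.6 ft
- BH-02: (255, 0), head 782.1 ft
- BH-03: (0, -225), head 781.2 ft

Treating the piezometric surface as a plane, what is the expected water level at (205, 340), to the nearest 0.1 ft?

∂h/∂x = (782.1 − 781.6) / (255 − 0) = +0.001961
∂h/∂y = (781.2 − 781.6) / (-225 − 0) = +0.001778
h(205, 340) = 781.6 + (+0.001961)·(205) + (+0.001778)·(340) = 781.6 +0.402 +0.604 = 782.606 ft.

782.6 ft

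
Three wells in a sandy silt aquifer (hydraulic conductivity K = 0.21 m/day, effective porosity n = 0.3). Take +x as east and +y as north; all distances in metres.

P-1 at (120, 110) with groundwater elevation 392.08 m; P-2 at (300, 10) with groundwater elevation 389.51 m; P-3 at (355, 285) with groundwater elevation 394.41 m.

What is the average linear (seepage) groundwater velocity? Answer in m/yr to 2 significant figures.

Differences from P-1: to P-2 (Δx, Δy, Δh) = (180, -100, -2.57); to P-3 = (235, 175, +2.33).
Determinant of the coordinate differences = 180·175 − 235·(-100) = 55000.
∂h/∂x = [(-2.57)·175 − (+2.33)·(-100)] / 55000 = -0.003941
∂h/∂y = [180·(+2.33) − 235·(-2.57)] / 55000 = +0.01861
|∇h| = √(-0.003941² + 0.01861²) = 0.01902
Seepage velocity v = K·i/n = 0.21 × 0.01902 / 0.3 = 0.01331 m/day = 4.861 m/yr.

4.9 m/yr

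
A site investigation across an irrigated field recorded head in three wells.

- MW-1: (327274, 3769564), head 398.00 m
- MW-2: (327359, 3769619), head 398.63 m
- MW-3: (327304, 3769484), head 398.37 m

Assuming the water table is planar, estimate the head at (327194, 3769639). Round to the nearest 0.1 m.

Differences from MW-1: to MW-2 (Δx, Δy, Δh) = (85, 55, +0.63); to MW-3 = (30, -80, +0.37).
Determinant of the coordinate differences = 85·(-80) − 30·55 = -8450.
∂h/∂x = [(+0.63)·(-80) − (+0.37)·55] / -8450 = +0.008373
∂h/∂y = [85·(+0.37) − 30·(+0.63)] / -8450 = -0.001485
h(327194, 3769639) = 398.00 + (+0.008373)·(-80) + (-0.001485)·(75) = 398.00 -0.670 -0.111 = 397.219 m.

397.2 m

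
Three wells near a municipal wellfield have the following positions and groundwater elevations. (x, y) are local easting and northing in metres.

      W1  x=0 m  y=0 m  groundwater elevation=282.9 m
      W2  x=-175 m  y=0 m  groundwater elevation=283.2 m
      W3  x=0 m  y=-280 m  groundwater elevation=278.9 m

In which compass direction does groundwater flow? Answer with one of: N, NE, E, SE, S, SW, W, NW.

S

∂h/∂x = (283.2 − 282.9) / (-175 − 0) = -0.001714
∂h/∂y = (278.9 − 282.9) / (-280 − 0) = +0.01429
Flow = −∇h = (+0.001714 east, -0.01429 north), which points south.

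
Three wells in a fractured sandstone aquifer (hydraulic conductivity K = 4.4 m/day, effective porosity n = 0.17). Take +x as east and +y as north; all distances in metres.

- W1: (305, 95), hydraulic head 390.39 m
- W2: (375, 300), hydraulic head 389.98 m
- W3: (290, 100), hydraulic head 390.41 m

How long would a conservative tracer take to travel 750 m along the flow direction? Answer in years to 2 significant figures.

Taking W1 as reference: W2−W1 = (70, 205, -0.41); W3−W1 = (-15, 5, +0.02).
Solve a·Δx + b·Δy = Δh: det = 70·5 − (-15)·205 = 3425.
∂h/∂x = [(-0.41)·5 − (+0.02)·205] / 3425 = -0.001796
∂h/∂y = [70·(+0.02) − (-15)·(-0.41)] / 3425 = -0.001387
|∇h| = √(-0.001796² + -0.001387²) = 0.002269
Seepage velocity v = K·i/n = 4.4 × 0.002269 / 0.17 = 0.05873 m/day.
t = 750 / 0.05873 = 1.277e+04 days = 35 years.

35 years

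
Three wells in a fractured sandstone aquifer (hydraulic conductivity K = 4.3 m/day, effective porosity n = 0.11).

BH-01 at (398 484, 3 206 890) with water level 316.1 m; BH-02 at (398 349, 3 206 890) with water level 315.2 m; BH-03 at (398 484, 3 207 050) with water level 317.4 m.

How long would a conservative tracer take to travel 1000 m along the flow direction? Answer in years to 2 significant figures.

6.7 years

∂h/∂x = (315.2 − 316.1) / (398349 − 398484) = +0.006667
∂h/∂y = (317.4 − 316.1) / (3207050 − 3206890) = +0.008125
|∇h| = √(0.006667² + 0.008125²) = 0.01051
Seepage velocity v = K·i/n = 4.3 × 0.01051 / 0.11 = 0.4108 m/day.
t = 1000 / 0.4108 = 2434 days = 6.66 years.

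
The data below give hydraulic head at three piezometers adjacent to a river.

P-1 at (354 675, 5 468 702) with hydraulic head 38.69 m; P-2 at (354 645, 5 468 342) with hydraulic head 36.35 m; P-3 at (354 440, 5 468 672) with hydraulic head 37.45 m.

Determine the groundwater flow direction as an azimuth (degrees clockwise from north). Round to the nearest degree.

216°

Differences from P-1: to P-2 (Δx, Δy, Δh) = (-30, -360, -2.34); to P-3 = (-235, -30, -1.24).
Solve a·Δx + b·Δy = Δh: det = (-30)·(-30) − (-235)·(-360) = -83700.
∂h/∂x = [(-2.34)·(-30) − (-1.24)·(-360)] / -83700 = +0.004495
∂h/∂y = [(-30)·(-1.24) − (-235)·(-2.34)] / -83700 = +0.006125
Flow direction (−∇h) has components (-0.004495 E, -0.006125 N).
Azimuth = atan2(E, N) = atan2(-0.004495, -0.006125) = 216.3° ≈ 216°.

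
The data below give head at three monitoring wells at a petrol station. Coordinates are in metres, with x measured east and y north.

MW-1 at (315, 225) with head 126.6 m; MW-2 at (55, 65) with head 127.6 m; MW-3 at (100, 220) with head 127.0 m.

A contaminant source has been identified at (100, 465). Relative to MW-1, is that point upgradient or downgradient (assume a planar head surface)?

downgradient

With h = a·x + b·y + c and MW-1 as origin, the differences give:
  (-260)·a + (-160)·b = +1.0
  (-215)·a + (-5)·b = +0.4
Eliminate b (×(-5) and ×(-160), subtract): -33100·a = 59.00 → a = ∂h/∂x = -0.001782
Back-substitute: b = ∂h/∂y = -0.003353.
Head at (100, 465) = 126.6 + (-0.001782)·(-215) + (-0.003353)·(240) = 126.18 m.
That is lower than the 126.6 m at MW-1, so the point is downgradient.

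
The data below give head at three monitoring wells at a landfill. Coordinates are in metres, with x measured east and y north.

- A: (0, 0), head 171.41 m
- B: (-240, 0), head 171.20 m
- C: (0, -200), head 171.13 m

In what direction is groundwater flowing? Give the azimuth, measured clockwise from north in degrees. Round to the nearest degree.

212°

∂h/∂x = (171.20 − 171.41) / (-240 − 0) = +0.0008750
∂h/∂y = (171.13 − 171.41) / (-200 − 0) = +0.001400
Flow direction (−∇h) has components (-0.0008750 E, -0.001400 N).
Azimuth = atan2(E, N) = atan2(-0.0008750, -0.001400) = 212.0° ≈ 212°.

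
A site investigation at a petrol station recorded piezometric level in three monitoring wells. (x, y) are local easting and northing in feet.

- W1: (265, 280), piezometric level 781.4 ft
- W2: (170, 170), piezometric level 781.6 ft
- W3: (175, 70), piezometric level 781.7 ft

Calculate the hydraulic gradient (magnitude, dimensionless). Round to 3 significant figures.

0.00138

With h = a·x + b·y + c and W1 as origin, the differences give:
  (-95)·a + (-110)·b = +0.2
  (-90)·a + (-210)·b = +0.3
Eliminate b (×(-210) and ×(-110), subtract): 10050·a = -9.00 → a = ∂h/∂x = -0.0008955
Back-substitute: b = ∂h/∂y = -0.001045.
|∇h| = √(-0.0008955² + -0.001045²) = 0.001376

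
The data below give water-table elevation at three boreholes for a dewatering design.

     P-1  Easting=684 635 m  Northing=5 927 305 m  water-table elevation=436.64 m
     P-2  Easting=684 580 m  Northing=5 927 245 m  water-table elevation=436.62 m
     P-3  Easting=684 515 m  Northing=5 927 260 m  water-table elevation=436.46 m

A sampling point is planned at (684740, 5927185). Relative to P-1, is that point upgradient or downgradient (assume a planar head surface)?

upgradient

Three-point gradient (reference P-1): Δ to P-2 = (-55, -60, -0.02), Δ to P-3 = (-120, -45, -0.18).
∂h/∂x = +0.002095, ∂h/∂y = -0.001587 (det = -4725).
Head at (684740, 5927185) = 436.64 + (+0.002095)·(105) + (-0.001587)·(-120) = 437.05 m.
That is higher than the 436.64 m at P-1, so the point is upgradient.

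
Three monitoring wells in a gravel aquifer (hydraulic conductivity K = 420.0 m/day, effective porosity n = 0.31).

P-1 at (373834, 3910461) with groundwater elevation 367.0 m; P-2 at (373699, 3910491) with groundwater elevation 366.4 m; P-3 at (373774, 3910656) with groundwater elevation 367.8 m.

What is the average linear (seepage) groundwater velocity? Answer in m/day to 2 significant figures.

With h = a·x + b·y + c and P-1 as origin, the differences give:
  (-135)·a + 30·b = -0.6
  (-60)·a + 195·b = +0.8
Eliminate b (×195 and ×30, subtract): -24525·a = -141.00 → a = ∂h/∂x = +0.005749
Back-substitute: b = ∂h/∂y = +0.005872.
|∇h| = √(0.005749² + 0.005872²) = 0.008218
Seepage velocity v = K·i/n = 420.0 × 0.008218 / 0.31 = 11.13 m/day.

11 m/day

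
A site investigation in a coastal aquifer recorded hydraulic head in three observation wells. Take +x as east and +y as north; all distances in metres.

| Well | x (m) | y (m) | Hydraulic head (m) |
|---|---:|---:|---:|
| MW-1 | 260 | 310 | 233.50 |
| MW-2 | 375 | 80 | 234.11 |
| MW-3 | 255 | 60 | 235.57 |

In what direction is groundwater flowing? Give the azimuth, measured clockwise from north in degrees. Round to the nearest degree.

Differences from MW-1: to MW-2 (Δx, Δy, Δh) = (115, -230, +0.61); to MW-3 = (-5, -250, +2.07).
Solve a·Δx + b·Δy = Δh: det = 115·(-250) − (-5)·(-230) = -29900.
∂h/∂x = [(+0.61)·(-250) − (+2.07)·(-230)] / -29900 = -0.01082
∂h/∂y = [115·(+2.07) − (-5)·(+0.61)] / -29900 = -0.008064
Flow direction (−∇h) has components (+0.01082 E, +0.008064 N).
Azimuth = atan2(E, N) = atan2(+0.01082, +0.008064) = 53.3° ≈ 053°.

053°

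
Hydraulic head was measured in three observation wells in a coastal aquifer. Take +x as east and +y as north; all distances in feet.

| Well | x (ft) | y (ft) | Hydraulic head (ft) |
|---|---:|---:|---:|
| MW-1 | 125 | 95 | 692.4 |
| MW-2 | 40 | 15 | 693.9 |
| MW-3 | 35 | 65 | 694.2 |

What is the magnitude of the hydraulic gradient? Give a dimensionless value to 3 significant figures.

0.0216

Differences from MW-1: to MW-2 (Δx, Δy, Δh) = (-85, -80, +1.5); to MW-3 = (-90, -30, +1.8).
Determinant of the coordinate differences = (-85)·(-30) − (-90)·(-80) = -4650.
∂h/∂x = [(+1.5)·(-30) − (+1.8)·(-80)] / -4650 = -0.02129
∂h/∂y = [(-85)·(+1.8) − (-90)·(+1.5)] / -4650 = +0.003871
|∇h| = √(-0.02129² + 0.003871²) = 0.02164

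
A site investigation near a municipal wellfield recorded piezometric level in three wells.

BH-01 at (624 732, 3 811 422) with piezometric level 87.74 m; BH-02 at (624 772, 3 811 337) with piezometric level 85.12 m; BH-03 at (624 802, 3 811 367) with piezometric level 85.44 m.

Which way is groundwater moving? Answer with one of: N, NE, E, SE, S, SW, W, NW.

SE

With h = a·x + b·y + c and BH-01 as origin, the differences give:
  40·a + (-85)·b = -2.62
  70·a + (-55)·b = -2.30
Eliminate b (×(-55) and ×(-85), subtract): 3750·a = -51.400 → a = ∂h/∂x = -0.01371
Back-substitute: b = ∂h/∂y = +0.02437.
Flow = −∇h = (+0.01371 east, -0.02437 north), which points southeast.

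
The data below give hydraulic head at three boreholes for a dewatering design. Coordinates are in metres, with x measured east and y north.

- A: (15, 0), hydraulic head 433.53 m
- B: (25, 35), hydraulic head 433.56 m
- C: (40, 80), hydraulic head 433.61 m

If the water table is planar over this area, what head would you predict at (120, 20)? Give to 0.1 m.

434.1 m

With h = a·x + b·y + c and A as origin, the differences give:
  10·a + 35·b = +0.03
  25·a + 80·b = +0.08
Eliminate b (×80 and ×35, subtract): -75·a = -0.400 → a = ∂h/∂x = +0.005333
Back-substitute: b = ∂h/∂y = -0.0006667.
h(120, 20) = 433.53 + (+0.005333)·(105) + (-0.0006667)·(20) = 433.53 +0.560 -0.013 = 434.077 m.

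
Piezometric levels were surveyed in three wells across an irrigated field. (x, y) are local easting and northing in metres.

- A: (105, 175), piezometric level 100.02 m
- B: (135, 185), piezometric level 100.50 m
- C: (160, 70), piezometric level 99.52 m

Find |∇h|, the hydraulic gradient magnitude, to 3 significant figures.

0.0166

Differences from A: to B (Δx, Δy, Δh) = (30, 10, +0.48); to C = (55, -105, -0.50).
Determinant of the coordinate differences = 30·(-105) − 55·10 = -3700.
∂h/∂x = [(+0.48)·(-105) − (-0.50)·10] / -3700 = +0.01227
∂h/∂y = [30·(-0.50) − 55·(+0.48)] / -3700 = +0.01119
|∇h| = √(0.01227² + 0.01119²) = 0.01661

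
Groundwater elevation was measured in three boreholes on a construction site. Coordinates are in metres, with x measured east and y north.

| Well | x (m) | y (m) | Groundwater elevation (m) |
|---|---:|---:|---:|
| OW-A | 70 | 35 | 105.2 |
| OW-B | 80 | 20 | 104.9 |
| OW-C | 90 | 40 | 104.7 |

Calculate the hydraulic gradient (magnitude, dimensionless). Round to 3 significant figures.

With h = a·x + b·y + c and OW-A as origin, the differences give:
  10·a + (-15)·b = -0.3
  20·a + 5·b = -0.5
Eliminate b (×5 and ×(-15), subtract): 350·a = -9.00 → a = ∂h/∂x = -0.02571
Back-substitute: b = ∂h/∂y = +0.002857.
|∇h| = √(-0.02571² + 0.002857²) = 0.02587

0.0259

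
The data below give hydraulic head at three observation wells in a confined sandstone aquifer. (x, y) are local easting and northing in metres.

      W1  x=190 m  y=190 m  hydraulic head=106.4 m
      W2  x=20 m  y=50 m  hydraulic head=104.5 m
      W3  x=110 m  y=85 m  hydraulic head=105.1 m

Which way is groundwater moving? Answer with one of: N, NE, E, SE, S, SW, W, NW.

Differences from W1: to W2 (Δx, Δy, Δh) = (-170, -140, -1.9); to W3 = (-80, -105, -1.3).
Solve a·Δx + b·Δy = Δh: det = (-170)·(-105) − (-80)·(-140) = 6650.
∂h/∂x = [(-1.9)·(-105) − (-1.3)·(-140)] / 6650 = +0.002632
∂h/∂y = [(-170)·(-1.3) − (-80)·(-1.9)] / 6650 = +0.01038
Flow = −∇h = (-0.002632 east, -0.01038 north), which points south.

S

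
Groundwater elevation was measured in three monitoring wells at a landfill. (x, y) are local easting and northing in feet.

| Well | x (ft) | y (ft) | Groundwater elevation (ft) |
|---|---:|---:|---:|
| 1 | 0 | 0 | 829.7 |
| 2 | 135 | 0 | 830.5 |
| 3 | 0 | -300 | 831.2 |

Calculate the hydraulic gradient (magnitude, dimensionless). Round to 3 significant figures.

∂h/∂x = (830.5 − 829.7) / (135 − 0) = +0.005926
∂h/∂y = (831.2 − 829.7) / (-300 − 0) = -0.005000
|∇h| = √(0.005926² + -0.005000²) = 0.007754

0.00775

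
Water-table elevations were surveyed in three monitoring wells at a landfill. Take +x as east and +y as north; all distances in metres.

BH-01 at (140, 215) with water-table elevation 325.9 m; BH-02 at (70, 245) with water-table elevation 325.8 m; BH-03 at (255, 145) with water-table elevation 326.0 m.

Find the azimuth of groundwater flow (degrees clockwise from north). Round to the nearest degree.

222°

Taking BH-01 as reference: BH-02−BH-01 = (-70, 30, -0.1); BH-03−BH-01 = (115, -70, +0.1).
Solve a·Δx + b·Δy = Δh: det = (-70)·(-70) − 115·30 = 1450.
∂h/∂x = [(-0.1)·(-70) − (+0.1)·30] / 1450 = +0.002759
∂h/∂y = [(-70)·(+0.1) − 115·(-0.1)] / 1450 = +0.003103
Flow direction (−∇h) has components (-0.002759 E, -0.003103 N).
Azimuth = atan2(E, N) = atan2(-0.002759, -0.003103) = 221.6° ≈ 222°.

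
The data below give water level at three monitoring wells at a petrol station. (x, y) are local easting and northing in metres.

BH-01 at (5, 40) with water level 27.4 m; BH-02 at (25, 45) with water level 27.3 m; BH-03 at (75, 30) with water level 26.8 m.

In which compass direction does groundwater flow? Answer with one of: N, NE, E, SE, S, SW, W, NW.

SE

Taking BH-01 as reference: BH-02−BH-01 = (20, 5, -0.1); BH-03−BH-01 = (70, -10, -0.6).
Solve a·Δx + b·Δy = Δh: det = 20·(-10) − 70·5 = -550.
∂h/∂x = [(-0.1)·(-10) − (-0.6)·5] / -550 = -0.007273
∂h/∂y = [20·(-0.6) − 70·(-0.1)] / -550 = +0.009091
Flow = −∇h = (+0.007273 east, -0.009091 north), which points southeast.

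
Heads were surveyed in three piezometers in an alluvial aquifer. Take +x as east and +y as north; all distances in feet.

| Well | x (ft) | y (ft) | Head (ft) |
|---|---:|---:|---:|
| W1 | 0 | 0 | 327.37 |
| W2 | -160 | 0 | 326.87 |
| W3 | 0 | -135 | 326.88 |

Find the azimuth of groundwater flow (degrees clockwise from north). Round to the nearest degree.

221°

∂h/∂x = (326.87 − 327.37) / (-160 − 0) = +0.003125
∂h/∂y = (326.88 − 327.37) / (-135 − 0) = +0.003630
Flow direction (−∇h) has components (-0.003125 E, -0.003630 N).
Azimuth = atan2(E, N) = atan2(-0.003125, -0.003630) = 220.7° ≈ 221°.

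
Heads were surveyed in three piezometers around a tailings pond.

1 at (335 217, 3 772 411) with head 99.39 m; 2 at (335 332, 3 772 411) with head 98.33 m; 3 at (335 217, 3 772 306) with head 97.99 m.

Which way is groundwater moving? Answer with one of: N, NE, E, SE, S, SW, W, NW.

∂h/∂x = (98.33 − 99.39) / (335332 − 335217) = -0.009217
∂h/∂y = (97.99 − 99.39) / (3772306 − 3772411) = +0.01333
Flow = −∇h = (+0.009217 east, -0.01333 north), which points southeast.

SE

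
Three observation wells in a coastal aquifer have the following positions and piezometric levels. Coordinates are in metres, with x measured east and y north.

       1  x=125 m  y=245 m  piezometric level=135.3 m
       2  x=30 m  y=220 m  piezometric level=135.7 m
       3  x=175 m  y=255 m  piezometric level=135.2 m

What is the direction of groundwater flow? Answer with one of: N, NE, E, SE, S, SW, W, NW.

With h = a·x + b·y + c and 1 as origin, the differences give:
  (-95)·a + (-25)·b = +0.4
  50·a + 10·b = -0.1
Eliminate b (×10 and ×(-25), subtract): 300·a = 1.50 → a = ∂h/∂x = +0.005000
Back-substitute: b = ∂h/∂y = -0.03500.
Flow = −∇h = (-0.005000 east, +0.03500 north), which points north.

N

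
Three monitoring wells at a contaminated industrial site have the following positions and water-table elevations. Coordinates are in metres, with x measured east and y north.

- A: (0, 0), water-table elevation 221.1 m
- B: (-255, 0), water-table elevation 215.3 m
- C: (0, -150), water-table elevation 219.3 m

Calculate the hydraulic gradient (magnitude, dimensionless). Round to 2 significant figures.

∂h/∂x = (215.3 − 221.1) / (-255 − 0) = +0.02275
∂h/∂y = (219.3 − 221.1) / (-150 − 0) = +0.01200
|∇h| = √(0.02275² + 0.01200²) = 0.02572

0.026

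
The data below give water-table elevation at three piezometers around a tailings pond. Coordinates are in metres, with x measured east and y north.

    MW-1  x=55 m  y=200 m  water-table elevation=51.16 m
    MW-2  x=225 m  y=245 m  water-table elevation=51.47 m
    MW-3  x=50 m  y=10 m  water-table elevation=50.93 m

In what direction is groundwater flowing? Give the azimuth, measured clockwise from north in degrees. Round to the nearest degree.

232°

Taking MW-1 as reference: MW-2−MW-1 = (170, 45, +0.31); MW-3−MW-1 = (-5, -190, -0.23).
Determinant of the coordinate differences = 170·(-190) − (-5)·45 = -32075.
∂h/∂x = [(+0.31)·(-190) − (-0.23)·45] / -32075 = +0.001514
∂h/∂y = [170·(-0.23) − (-5)·(+0.31)] / -32075 = +0.001171
Flow direction (−∇h) has components (-0.001514 E, -0.001171 N).
Azimuth = atan2(E, N) = atan2(-0.001514, -0.001171) = 232.3° ≈ 232°.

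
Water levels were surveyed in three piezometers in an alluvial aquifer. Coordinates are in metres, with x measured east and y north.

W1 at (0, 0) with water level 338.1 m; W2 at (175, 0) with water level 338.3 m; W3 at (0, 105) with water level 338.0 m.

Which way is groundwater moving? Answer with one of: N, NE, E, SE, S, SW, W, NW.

∂h/∂x = (338.3 − 338.1) / (175 − 0) = +0.001143
∂h/∂y = (338.0 − 338.1) / (105 − 0) = -0.0009524
Flow = −∇h = (-0.001143 east, +0.0009524 north), which points northwest.

NW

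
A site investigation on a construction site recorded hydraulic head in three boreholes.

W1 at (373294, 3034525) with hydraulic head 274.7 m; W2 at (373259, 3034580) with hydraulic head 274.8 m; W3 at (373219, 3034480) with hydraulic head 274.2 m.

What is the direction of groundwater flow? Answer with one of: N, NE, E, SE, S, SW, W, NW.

Taking W1 as reference: W2−W1 = (-35, 55, +0.1); W3−W1 = (-75, -45, -0.5).
Determinant of the coordinate differences = (-35)·(-45) − (-75)·55 = 5700.
∂h/∂x = [(+0.1)·(-45) − (-0.5)·55] / 5700 = +0.004035
∂h/∂y = [(-35)·(-0.5) − (-75)·(+0.1)] / 5700 = +0.004386
Flow = −∇h = (-0.004035 east, -0.004386 north), which points southwest.

SW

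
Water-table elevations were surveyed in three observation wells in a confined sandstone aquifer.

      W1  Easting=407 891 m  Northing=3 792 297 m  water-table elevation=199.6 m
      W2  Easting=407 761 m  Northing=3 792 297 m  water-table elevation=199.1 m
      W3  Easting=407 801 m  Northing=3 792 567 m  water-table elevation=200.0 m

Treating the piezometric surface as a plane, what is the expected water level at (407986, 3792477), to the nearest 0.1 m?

With h = a·x + b·y + c and W1 as origin, the differences give:
  (-130)·a + 0·b = -0.5
  (-90)·a + 270·b = +0.4
Eliminate b (×270 and ×0, subtract): -35100·a = -135.00 → a = ∂h/∂x = +0.003846
Back-substitute: b = ∂h/∂y = +0.002764.
h(407986, 3792477) = 199.6 + (+0.003846)·(95) + (+0.002764)·(180) = 199.6 +0.365 +0.497 = 200.463 m.

200.5 m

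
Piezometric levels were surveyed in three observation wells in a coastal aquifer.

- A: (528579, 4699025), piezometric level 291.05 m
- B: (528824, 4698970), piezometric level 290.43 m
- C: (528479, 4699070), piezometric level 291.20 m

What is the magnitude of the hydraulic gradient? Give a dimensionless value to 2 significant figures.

0.0058

Taking A as reference: B−A = (245, -55, -0.62); C−A = (-100, 45, +0.15).
Solve a·Δx + b·Δy = Δh: det = 245·45 − (-100)·(-55) = 5525.
∂h/∂x = [(-0.62)·45 − (+0.15)·(-55)] / 5525 = -0.003557
∂h/∂y = [245·(+0.15) − (-100)·(-0.62)] / 5525 = -0.004570
|∇h| = √(-0.003557² + -0.004570²) = 0.005791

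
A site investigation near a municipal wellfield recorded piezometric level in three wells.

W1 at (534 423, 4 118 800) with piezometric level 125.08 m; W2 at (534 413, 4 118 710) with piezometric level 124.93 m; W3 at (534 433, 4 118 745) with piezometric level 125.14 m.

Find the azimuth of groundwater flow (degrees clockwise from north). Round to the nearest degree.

With h = a·x + b·y + c and W1 as origin, the differences give:
  (-10)·a + (-90)·b = -0.15
  10·a + (-55)·b = +0.06
Eliminate b (×(-55) and ×(-90), subtract): 1450·a = 13.650 → a = ∂h/∂x = +0.009414
Back-substitute: b = ∂h/∂y = +0.0006207.
Flow direction (−∇h) has components (-0.009414 E, -0.0006207 N).
Azimuth = atan2(E, N) = atan2(-0.009414, -0.0006207) = 266.2° ≈ 266°.

266°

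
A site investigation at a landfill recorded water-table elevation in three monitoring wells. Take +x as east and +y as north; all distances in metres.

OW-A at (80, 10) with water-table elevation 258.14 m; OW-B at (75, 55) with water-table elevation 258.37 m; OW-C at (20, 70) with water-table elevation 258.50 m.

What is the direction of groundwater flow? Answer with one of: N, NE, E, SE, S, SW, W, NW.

Taking OW-A as reference: OW-B−OW-A = (-5, 45, +0.23); OW-C−OW-A = (-60, 60, +0.36).
Solve a·Δx + b·Δy = Δh: det = (-5)·60 − (-60)·45 = 2400.
∂h/∂x = [(+0.23)·60 − (+0.36)·45] / 2400 = -0.0010000
∂h/∂y = [(-5)·(+0.36) − (-60)·(+0.23)] / 2400 = +0.005000
Flow = −∇h = (+0.0010000 east, -0.005000 north), which points south.

S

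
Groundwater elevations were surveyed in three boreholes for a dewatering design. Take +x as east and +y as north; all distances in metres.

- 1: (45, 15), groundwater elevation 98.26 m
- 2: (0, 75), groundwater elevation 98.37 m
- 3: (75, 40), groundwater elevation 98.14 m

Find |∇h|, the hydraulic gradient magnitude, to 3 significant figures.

Taking 1 as reference: 2−1 = (-45, 60, +0.11); 3−1 = (30, 25, -0.12).
Determinant of the coordinate differences = (-45)·25 − 30·60 = -2925.
∂h/∂x = [(+0.11)·25 − (-0.12)·60] / -2925 = -0.003402
∂h/∂y = [(-45)·(-0.12) − 30·(+0.11)] / -2925 = -0.0007179
|∇h| = √(-0.003402² + -0.0007179²) = 0.003477

0.00348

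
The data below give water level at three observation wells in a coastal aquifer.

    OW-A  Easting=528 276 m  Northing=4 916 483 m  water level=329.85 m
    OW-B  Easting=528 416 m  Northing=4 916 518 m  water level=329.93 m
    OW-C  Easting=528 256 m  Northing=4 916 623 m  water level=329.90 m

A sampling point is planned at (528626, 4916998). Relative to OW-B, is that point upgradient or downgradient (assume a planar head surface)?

upgradient

Differences from OW-A: to OW-B (Δx, Δy, Δh) = (140, 35, +0.08); to OW-C = (-20, 140, +0.05).
Determinant of the coordinate differences = 140·140 − (-20)·35 = 20300.
∂h/∂x = [(+0.08)·140 − (+0.05)·35] / 20300 = +0.0004655
∂h/∂y = [140·(+0.05) − (-20)·(+0.08)] / 20300 = +0.0004236
Head at (528626, 4916998) = 329.85 + (+0.0004655)·(350) + (+0.0004236)·(515) = 330.23 m.
That is higher than the 329.93 m at OW-B, so the point is upgradient.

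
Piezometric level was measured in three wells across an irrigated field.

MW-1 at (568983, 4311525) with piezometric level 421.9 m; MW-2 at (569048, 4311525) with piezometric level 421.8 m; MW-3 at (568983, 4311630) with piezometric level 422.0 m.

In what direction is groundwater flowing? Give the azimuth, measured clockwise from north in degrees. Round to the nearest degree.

122°

∂h/∂x = (421.8 − 421.9) / (569048 − 568983) = -0.001538
∂h/∂y = (422.0 − 421.9) / (4311630 − 4311525) = +0.0009524
Flow direction (−∇h) has components (+0.001538 E, -0.0009524 N).
Azimuth = atan2(E, N) = atan2(+0.001538, -0.0009524) = 121.8° ≈ 122°.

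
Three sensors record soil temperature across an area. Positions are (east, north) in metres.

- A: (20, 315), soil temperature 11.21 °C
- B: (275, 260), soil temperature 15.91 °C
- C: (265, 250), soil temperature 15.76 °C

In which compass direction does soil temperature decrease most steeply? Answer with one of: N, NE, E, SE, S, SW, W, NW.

W

With T = a·x + b·y + c and A as origin, the differences give:
  255·a + (-55)·b = +4.70
  245·a + (-65)·b = +4.55
Eliminate b (×(-65) and ×(-55), subtract): -3100·a = -55.250 → a = ∂T/∂x = +0.01782
Back-substitute: b = ∂T/∂y = -0.002823.
Steepest decrease is along −∇f = (-0.01782 E, +0.002823 N) → west.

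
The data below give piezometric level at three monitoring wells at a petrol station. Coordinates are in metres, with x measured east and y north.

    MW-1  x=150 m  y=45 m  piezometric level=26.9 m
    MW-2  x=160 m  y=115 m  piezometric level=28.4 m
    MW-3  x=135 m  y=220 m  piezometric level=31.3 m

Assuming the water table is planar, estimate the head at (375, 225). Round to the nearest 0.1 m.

With h = a·x + b·y + c and MW-1 as origin, the differences give:
  10·a + 70·b = +1.5
  (-15)·a + 175·b = +4.4
Eliminate b (×175 and ×70, subtract): 2800·a = -45.50 → a = ∂h/∂x = -0.01625
Back-substitute: b = ∂h/∂y = +0.02375.
h(375, 225) = 26.9 + (-0.01625)·(225) + (+0.02375)·(180) = 26.9 -3.656 +4.275 = 27.519 m.

27.5 m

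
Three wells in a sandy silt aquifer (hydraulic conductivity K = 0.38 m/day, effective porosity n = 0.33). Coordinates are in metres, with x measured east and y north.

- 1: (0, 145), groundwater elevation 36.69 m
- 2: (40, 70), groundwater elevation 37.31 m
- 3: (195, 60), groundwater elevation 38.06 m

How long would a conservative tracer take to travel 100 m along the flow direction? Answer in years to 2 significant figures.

Taking 1 as reference: 2−1 = (40, -75, +0.62); 3−1 = (195, -85, +1.37).
Solve a·Δx + b·Δy = Δh: det = 40·(-85) − 195·(-75) = 11225.
∂h/∂x = [(+0.62)·(-85) − (+1.37)·(-75)] / 11225 = +0.004459
∂h/∂y = [40·(+1.37) − 195·(+0.62)] / 11225 = -0.005889
|∇h| = √(0.004459² + -0.005889²) = 0.007387
Seepage velocity v = K·i/n = 0.38 × 0.007387 / 0.33 = 0.008506 m/day.
t = 100 / 0.008506 = 1.176e+04 days = 32.2 years.

32 years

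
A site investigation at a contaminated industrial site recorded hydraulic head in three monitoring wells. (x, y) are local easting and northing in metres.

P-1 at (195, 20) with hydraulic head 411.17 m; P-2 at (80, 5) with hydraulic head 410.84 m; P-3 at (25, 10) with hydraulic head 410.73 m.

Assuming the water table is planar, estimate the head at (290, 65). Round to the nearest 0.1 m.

Taking P-1 as reference: P-2−P-1 = (-115, -15, -0.33); P-3−P-1 = (-170, -10, -0.44).
Solve a·Δx + b·Δy = Δh: det = (-115)·(-10) − (-170)·(-15) = -1400.
∂h/∂x = [(-0.33)·(-10) − (-0.44)·(-15)] / -1400 = +0.002357
∂h/∂y = [(-115)·(-0.44) − (-170)·(-0.33)] / -1400 = +0.003929
h(290, 65) = 411.17 + (+0.002357)·(95) + (+0.003929)·(45) = 411.17 +0.224 +0.177 = 411.571 m.

411.6 m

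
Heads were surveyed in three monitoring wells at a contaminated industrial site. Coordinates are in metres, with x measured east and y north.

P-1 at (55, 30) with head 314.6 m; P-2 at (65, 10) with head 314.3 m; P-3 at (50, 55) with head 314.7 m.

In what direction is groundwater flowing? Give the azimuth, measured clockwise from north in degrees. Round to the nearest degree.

085°

Taking P-1 as reference: P-2−P-1 = (10, -20, -0.3); P-3−P-1 = (-5, 25, +0.1).
Solve a·Δx + b·Δy = Δh: det = 10·25 − (-5)·(-20) = 150.
∂h/∂x = [(-0.3)·25 − (+0.1)·(-20)] / 150 = -0.03667
∂h/∂y = [10·(+0.1) − (-5)·(-0.3)] / 150 = -0.003333
Flow direction (−∇h) has components (+0.03667 E, +0.003333 N).
Azimuth = atan2(E, N) = atan2(+0.03667, +0.003333) = 84.8° ≈ 085°.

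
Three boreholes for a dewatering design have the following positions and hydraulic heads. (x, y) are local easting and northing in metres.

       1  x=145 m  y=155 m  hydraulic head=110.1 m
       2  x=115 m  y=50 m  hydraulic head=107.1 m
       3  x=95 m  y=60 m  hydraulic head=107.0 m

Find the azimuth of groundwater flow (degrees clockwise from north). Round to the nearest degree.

Taking 1 as reference: 2−1 = (-30, -105, -3.0); 3−1 = (-50, -95, -3.1).
Solve a·Δx + b·Δy = Δh: det = (-30)·(-95) − (-50)·(-105) = -2400.
∂h/∂x = [(-3.0)·(-95) − (-3.1)·(-105)] / -2400 = +0.01687
∂h/∂y = [(-30)·(-3.1) − (-50)·(-3.0)] / -2400 = +0.02375
Flow direction (−∇h) has components (-0.01687 E, -0.02375 N).
Azimuth = atan2(E, N) = atan2(-0.01687, -0.02375) = 215.4° ≈ 215°.

215°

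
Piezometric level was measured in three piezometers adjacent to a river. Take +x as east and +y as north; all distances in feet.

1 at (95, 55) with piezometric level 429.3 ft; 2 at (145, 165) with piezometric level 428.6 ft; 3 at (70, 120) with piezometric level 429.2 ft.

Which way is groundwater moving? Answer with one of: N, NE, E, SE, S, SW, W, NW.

Taking 1 as reference: 2−1 = (50, 110, -0.7); 3−1 = (-25, 65, -0.1).
Determinant of the coordinate differences = 50·65 − (-25)·110 = 6000.
∂h/∂x = [(-0.7)·65 − (-0.1)·110] / 6000 = -0.005750
∂h/∂y = [50·(-0.1) − (-25)·(-0.7)] / 6000 = -0.003750
Flow = −∇h = (+0.005750 east, +0.003750 north), which points northeast.

NE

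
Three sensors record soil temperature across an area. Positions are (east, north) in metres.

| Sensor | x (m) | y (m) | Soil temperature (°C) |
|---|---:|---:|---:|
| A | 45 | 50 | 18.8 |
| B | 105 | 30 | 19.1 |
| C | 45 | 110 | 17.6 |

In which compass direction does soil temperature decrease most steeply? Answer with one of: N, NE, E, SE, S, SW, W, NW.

N

With T = a·x + b·y + c and A as origin, the differences give:
  60·a + (-20)·b = +0.3
  0·a + 60·b = -1.2
Eliminate b (×60 and ×(-20), subtract): 3600·a = -6.00 → a = ∂T/∂x = -0.001667
Back-substitute: b = ∂T/∂y = -0.02000.
Steepest decrease is along −∇f = (+0.001667 E, +0.02000 N) → north.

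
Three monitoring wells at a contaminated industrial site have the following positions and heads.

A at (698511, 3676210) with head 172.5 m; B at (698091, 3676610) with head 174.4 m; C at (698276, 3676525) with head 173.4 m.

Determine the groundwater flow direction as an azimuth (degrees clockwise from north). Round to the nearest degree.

074°

Differences from A: to B (Δx, Δy, Δh) = (-420, 400, +1.9); to C = (-235, 315, +0.9).
Determinant of the coordinate differences = (-420)·315 − (-235)·400 = -38300.
∂h/∂x = [(+1.9)·315 − (+0.9)·400] / -38300 = -0.006227
∂h/∂y = [(-420)·(+0.9) − (-235)·(+1.9)] / -38300 = -0.001789
Flow direction (−∇h) has components (+0.006227 E, +0.001789 N).
Azimuth = atan2(E, N) = atan2(+0.006227, +0.001789) = 74.0° ≈ 074°.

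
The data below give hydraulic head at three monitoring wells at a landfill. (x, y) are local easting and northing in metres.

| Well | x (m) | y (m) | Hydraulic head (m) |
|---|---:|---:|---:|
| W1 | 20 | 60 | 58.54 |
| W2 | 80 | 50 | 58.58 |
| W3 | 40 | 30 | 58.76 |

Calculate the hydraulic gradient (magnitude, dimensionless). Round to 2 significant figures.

0.0078

Taking W1 as reference: W2−W1 = (60, -10, +0.04); W3−W1 = (20, -30, +0.22).
Determinant of the coordinate differences = 60·(-30) − 20·(-10) = -1600.
∂h/∂x = [(+0.04)·(-30) − (+0.22)·(-10)] / -1600 = -0.0006250
∂h/∂y = [60·(+0.22) − 20·(+0.04)] / -1600 = -0.007750
|∇h| = √(-0.0006250² + -0.007750²) = 0.007775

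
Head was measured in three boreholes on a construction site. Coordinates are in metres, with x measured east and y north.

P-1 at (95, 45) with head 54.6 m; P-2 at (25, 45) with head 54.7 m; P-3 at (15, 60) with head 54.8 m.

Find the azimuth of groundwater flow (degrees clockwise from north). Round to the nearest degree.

Taking P-1 as reference: P-2−P-1 = (-70, 0, +0.1); P-3−P-1 = (-80, 15, +0.2).
Determinant of the coordinate differences = (-70)·15 − (-80)·0 = -1050.
∂h/∂x = [(+0.1)·15 − (+0.2)·0] / -1050 = -0.001429
∂h/∂y = [(-70)·(+0.2) − (-80)·(+0.1)] / -1050 = +0.005714
Flow direction (−∇h) has components (+0.001429 E, -0.005714 N).
Azimuth = atan2(E, N) = atan2(+0.001429, -0.005714) = 166.0° ≈ 166°.

166°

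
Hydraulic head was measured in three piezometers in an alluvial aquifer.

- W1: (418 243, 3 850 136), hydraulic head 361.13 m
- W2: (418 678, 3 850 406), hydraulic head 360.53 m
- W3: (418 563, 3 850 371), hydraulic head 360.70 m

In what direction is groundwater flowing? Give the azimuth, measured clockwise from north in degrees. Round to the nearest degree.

Differences from W1: to W2 (Δx, Δy, Δh) = (435, 270, -0.60); to W3 = (320, 235, -0.43).
Determinant of the coordinate differences = 435·235 − 320·270 = 15825.
∂h/∂x = [(-0.60)·235 − (-0.43)·270] / 15825 = -0.001573
∂h/∂y = [435·(-0.43) − 320·(-0.60)] / 15825 = +0.0003128
Flow direction (−∇h) has components (+0.001573 E, -0.0003128 N).
Azimuth = atan2(E, N) = atan2(+0.001573, -0.0003128) = 101.2° ≈ 101°.

101°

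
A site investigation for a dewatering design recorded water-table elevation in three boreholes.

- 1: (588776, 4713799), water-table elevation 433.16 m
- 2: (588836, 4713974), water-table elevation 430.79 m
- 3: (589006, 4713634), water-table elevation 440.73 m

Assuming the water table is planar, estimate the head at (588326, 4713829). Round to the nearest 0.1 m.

424.2 m

Differences from 1: to 2 (Δx, Δy, Δh) = (60, 175, -2.37); to 3 = (230, -165, +7.57).
Solve a·Δx + b·Δy = Δh: det = 60·(-165) − 230·175 = -50150.
∂h/∂x = [(-2.37)·(-165) − (+7.57)·175] / -50150 = +0.01862
∂h/∂y = [60·(+7.57) − 230·(-2.37)] / -50150 = -0.01993
h(588326, 4713829) = 433.16 + (+0.01862)·(-450) + (-0.01993)·(30) = 433.16 -8.378 -0.598 = 424.184 m.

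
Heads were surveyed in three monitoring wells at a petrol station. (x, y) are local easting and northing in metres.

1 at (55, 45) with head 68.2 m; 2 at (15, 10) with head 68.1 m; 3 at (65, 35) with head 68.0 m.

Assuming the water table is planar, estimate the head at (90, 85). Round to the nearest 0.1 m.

68.4 m

With h = a·x + b·y + c and 1 as origin, the differences give:
  (-40)·a + (-35)·b = -0.1
  10·a + (-10)·b = -0.2
Eliminate b (×(-10) and ×(-35), subtract): 750·a = -6.00 → a = ∂h/∂x = -0.008000
Back-substitute: b = ∂h/∂y = +0.01200.
h(90, 85) = 68.2 + (-0.008000)·(35) + (+0.01200)·(40) = 68.2 -0.280 +0.480 = 68.400 m.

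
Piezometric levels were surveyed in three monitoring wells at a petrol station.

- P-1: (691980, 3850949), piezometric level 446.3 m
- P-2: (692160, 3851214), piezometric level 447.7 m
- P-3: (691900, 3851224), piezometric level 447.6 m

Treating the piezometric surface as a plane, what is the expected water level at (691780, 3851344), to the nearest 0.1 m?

Three-point gradient (reference P-1): Δ to P-2 = (180, 265, +1.4), Δ to P-3 = (-80, 275, +1.3).
∂h/∂x = +0.0005728, ∂h/∂y = +0.004894 (det = 70700).
h(691780, 3851344) = 446.3 + (+0.0005728)·(-200) + (+0.004894)·(395) = 446.3 -0.115 +1.933 = 448.119 m.

448.1 m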